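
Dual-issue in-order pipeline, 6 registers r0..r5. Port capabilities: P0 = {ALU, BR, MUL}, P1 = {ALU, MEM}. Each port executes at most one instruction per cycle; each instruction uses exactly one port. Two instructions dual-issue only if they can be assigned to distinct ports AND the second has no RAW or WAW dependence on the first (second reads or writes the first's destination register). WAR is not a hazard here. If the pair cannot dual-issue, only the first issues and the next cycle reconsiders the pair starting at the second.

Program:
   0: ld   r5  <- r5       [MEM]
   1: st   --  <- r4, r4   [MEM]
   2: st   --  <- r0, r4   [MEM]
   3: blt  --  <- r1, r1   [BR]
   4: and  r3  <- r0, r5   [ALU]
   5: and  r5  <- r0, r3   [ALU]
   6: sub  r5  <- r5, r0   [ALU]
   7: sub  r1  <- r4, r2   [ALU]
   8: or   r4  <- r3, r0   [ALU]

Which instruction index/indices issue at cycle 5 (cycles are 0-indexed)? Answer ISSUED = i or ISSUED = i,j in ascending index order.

ISSUED = 6,7

[0] i0  ld  -- no-port MEM/MEM
[1] i1  st  -- no-port MEM/MEM
[2] i2&i3  st;blt  -- 2-wide
[3] i4  and  -- RAW r3
[4] i5  and  -- RAW+WAW r5
[5] i6&i7  sub;sub  -- 2-wide
[6] i8  or  -- tail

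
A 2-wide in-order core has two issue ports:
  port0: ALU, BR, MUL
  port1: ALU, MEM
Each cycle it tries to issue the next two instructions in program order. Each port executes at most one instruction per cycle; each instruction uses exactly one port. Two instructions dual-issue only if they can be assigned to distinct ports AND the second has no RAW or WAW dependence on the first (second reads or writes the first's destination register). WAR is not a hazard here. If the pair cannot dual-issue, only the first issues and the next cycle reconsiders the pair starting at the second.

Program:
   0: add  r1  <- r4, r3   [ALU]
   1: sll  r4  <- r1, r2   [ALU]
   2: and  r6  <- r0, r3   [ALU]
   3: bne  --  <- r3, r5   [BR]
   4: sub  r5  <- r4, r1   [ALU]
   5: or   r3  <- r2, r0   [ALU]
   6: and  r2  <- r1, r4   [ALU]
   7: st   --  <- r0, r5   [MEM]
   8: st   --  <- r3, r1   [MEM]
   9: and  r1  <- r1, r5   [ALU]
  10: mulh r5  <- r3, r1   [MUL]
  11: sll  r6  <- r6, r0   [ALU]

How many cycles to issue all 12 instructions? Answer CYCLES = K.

#0 head=0: add.ALU i0 RAW r1
#1 head=1: sll.ALU;and.ALU i1&i2 2-wide
#2 head=3: bne.BR;sub.ALU i3&i4 2-wide
#3 head=5: or.ALU;and.ALU i5&i6 2-wide
#4 head=7: st.MEM i7 no-port MEM/MEM
#5 head=8: st.MEM;and.ALU i8&i9 2-wide
#6 head=10: mulh.MUL;sll.ALU i10&i11 2-wide

CYCLES = 7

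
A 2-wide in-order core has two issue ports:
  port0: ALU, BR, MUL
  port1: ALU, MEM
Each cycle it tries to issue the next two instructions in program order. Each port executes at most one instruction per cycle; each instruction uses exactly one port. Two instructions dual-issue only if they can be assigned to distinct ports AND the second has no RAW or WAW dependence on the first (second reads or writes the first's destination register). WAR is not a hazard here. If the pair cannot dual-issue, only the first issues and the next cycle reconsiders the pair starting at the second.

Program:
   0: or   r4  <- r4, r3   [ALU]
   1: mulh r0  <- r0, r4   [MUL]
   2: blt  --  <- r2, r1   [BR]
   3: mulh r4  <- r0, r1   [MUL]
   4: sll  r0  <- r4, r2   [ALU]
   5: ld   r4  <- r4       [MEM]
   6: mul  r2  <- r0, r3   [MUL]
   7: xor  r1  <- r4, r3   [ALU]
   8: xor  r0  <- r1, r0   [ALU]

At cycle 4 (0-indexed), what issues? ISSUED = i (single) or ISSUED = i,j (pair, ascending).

ISSUED = 4,5

#0 head=0: or.ALU i0 RAW r4
#1 head=1: mulh.MUL i1 no-port MUL/BR
#2 head=2: blt.BR i2 no-port BR/MUL
#3 head=3: mulh.MUL i3 RAW r4
#4 head=4: sll.ALU+ld.MEM i4/i5 dual
#5 head=6: mul.MUL+xor.ALU i6/i7 dual
#6 head=8: xor.ALU i8 tail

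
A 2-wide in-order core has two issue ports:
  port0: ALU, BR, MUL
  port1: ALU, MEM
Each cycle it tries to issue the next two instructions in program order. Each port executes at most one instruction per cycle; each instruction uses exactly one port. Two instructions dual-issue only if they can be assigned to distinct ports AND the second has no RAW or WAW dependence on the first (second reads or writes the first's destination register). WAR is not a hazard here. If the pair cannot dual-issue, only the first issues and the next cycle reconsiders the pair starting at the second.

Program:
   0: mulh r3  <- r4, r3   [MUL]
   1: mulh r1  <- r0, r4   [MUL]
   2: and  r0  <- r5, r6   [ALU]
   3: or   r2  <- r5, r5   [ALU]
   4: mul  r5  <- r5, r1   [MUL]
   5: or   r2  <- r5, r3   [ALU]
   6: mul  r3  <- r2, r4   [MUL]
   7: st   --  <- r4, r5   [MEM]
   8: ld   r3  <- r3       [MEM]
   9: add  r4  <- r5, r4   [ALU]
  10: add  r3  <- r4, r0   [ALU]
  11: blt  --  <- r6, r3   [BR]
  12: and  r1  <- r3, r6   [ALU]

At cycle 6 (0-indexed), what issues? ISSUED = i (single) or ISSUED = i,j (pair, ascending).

0. mulh @i0  | no-port MUL/MUL
1. mulh/and @i1,i2  | dual
2. or/mul @i3,i4  | dual
3. or @i5  | RAW r2
4. mul/st @i6,i7  | dual
5. ld/add @i8,i9  | dual
6. add @i10  | RAW r3
7. blt/and @i11,i12  | dual

ISSUED = 10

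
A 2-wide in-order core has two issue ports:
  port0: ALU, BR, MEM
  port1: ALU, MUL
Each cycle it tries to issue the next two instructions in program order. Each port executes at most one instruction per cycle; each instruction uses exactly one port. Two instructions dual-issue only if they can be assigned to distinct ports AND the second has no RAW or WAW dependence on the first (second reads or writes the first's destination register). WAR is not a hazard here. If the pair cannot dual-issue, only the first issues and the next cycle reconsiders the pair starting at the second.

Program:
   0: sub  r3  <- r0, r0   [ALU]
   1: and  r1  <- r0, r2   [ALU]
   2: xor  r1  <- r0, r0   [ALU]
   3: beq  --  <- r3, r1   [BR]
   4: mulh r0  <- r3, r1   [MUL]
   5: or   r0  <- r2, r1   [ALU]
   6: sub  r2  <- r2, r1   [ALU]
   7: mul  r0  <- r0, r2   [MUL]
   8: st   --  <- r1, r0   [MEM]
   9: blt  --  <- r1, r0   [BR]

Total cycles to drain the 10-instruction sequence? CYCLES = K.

CYCLES = 7

  cy0 -> i0/i1 (sub.ALU/and.ALU) 2-wide
  cy1 -> i2 (xor.ALU) RAW r1
  cy2 -> i3/i4 (beq.BR/mulh.MUL) 2-wide
  cy3 -> i5/i6 (or.ALU/sub.ALU) 2-wide
  cy4 -> i7 (mul.MUL) RAW r0
  cy5 -> i8 (st.MEM) no-port MEM/BR
  cy6 -> i9 (blt.BR) tail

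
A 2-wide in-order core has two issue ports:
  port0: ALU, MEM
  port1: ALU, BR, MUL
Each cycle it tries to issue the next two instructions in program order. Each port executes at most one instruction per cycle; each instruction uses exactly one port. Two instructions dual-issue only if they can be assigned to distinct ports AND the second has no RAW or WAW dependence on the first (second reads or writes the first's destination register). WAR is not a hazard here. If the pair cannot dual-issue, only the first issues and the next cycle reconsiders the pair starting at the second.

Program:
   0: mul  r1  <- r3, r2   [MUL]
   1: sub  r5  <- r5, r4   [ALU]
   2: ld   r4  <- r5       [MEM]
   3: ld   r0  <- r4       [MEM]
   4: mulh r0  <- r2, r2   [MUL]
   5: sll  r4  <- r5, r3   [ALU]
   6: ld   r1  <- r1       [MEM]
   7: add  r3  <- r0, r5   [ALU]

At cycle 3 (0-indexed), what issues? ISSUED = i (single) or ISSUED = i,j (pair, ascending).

ISSUED = 4,5

0. mul+sub @i0+i1  | dual
1. ld @i2  | no-port MEM/MEM
2. ld @i3  | WAW r0
3. mulh+sll @i4+i5  | dual
4. ld+add @i6+i7  | dual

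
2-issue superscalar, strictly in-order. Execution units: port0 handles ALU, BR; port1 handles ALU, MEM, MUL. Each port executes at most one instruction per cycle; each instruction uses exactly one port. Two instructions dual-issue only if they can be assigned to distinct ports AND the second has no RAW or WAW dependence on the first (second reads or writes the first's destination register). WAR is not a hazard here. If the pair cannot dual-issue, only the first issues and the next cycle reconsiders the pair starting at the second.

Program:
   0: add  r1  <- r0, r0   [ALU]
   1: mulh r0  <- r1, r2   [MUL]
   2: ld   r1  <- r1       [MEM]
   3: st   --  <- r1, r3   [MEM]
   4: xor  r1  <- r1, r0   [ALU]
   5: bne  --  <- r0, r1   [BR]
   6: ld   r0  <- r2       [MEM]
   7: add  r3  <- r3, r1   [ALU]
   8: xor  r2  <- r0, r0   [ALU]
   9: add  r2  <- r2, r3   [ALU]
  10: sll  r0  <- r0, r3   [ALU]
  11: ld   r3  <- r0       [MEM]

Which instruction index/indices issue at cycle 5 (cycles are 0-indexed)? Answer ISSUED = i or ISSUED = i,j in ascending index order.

0. add @i0  | RAW r1
1. mulh @i1  | no-port MUL/MEM
2. ld @i2  | no-port MEM/MEM
3. st/xor @i3&i4  | 2-wide
4. bne/ld @i5&i6  | 2-wide
5. add/xor @i7&i8  | 2-wide
6. add/sll @i9&i10  | 2-wide
7. ld @i11  | tail

ISSUED = 7,8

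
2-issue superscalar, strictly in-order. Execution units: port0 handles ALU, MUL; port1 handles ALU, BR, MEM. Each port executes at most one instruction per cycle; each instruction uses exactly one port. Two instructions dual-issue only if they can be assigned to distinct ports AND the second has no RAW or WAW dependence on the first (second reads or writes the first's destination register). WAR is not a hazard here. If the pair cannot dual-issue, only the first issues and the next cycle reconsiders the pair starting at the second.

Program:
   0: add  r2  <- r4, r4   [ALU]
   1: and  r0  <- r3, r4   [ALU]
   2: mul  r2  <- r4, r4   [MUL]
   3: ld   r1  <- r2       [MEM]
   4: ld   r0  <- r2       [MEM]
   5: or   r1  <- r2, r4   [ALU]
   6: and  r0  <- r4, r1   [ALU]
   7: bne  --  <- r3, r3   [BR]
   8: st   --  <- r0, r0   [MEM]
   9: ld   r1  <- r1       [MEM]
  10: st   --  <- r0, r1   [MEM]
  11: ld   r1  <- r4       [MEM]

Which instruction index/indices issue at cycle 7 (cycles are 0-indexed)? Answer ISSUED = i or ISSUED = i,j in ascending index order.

t=0 i0&i1:add+and ; pair
t=1 i2:mul ; RAW r2
t=2 i3:ld ; no-port MEM/MEM
t=3 i4&i5:ld+or ; pair
t=4 i6&i7:and+bne ; pair
t=5 i8:st ; no-port MEM/MEM
t=6 i9:ld ; no-port MEM/MEM
t=7 i10:st ; no-port MEM/MEM
t=8 i11:ld ; tail

ISSUED = 10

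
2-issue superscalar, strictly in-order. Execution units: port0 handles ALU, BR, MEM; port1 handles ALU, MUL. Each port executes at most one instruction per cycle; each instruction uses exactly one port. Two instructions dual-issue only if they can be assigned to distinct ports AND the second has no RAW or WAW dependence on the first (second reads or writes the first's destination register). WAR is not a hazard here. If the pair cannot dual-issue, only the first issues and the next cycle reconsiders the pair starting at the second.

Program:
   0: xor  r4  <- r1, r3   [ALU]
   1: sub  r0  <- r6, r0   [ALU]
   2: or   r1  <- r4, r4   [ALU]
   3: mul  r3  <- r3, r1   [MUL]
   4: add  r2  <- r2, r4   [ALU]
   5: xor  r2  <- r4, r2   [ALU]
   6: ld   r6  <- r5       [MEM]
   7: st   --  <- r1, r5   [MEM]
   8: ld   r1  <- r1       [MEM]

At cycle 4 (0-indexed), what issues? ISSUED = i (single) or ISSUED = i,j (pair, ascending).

ISSUED = 7

[0] i0/i1  xor+sub  -- pair
[1] i2  or  -- RAW r1
[2] i3/i4  mul+add  -- pair
[3] i5/i6  xor+ld  -- pair
[4] i7  st  -- no-port MEM/MEM
[5] i8  ld  -- tail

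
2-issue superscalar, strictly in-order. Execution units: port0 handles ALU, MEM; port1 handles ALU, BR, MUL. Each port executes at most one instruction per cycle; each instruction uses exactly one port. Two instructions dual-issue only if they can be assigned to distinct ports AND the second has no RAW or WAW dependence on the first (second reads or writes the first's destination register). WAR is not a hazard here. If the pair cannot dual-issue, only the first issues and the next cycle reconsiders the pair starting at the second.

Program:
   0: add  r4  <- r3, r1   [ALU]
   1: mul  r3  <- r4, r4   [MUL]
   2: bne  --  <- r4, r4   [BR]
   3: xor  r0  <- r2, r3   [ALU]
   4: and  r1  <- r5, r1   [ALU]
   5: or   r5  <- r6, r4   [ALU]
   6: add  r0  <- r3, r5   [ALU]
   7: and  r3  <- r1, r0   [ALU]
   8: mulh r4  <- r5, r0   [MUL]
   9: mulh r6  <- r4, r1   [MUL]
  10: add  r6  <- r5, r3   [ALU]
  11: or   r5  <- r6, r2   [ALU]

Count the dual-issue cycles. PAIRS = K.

PAIRS = 3

[0] i0  add.ALU  -- RAW r4
[1] i1  mul.MUL  -- no-port MUL/BR
[2] i2/i3  bne.BR xor.ALU  -- 2-wide
[3] i4/i5  and.ALU or.ALU  -- 2-wide
[4] i6  add.ALU  -- RAW r0
[5] i7/i8  and.ALU mulh.MUL  -- 2-wide
[6] i9  mulh.MUL  -- WAW r6
[7] i10  add.ALU  -- RAW r6
[8] i11  or.ALU  -- tail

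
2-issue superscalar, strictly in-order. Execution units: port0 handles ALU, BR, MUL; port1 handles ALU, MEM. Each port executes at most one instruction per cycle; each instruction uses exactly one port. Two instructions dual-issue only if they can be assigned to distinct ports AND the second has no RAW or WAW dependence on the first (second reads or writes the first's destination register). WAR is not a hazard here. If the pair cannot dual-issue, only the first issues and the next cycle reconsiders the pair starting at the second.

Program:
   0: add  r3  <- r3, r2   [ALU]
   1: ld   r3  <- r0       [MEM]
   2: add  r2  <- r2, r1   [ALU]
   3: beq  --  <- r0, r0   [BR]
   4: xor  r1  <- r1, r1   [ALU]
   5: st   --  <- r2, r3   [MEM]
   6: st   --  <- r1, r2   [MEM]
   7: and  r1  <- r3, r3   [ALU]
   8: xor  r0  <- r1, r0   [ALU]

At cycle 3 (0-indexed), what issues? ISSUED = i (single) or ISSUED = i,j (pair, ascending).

0. add.ALU @i0  | WAW r3
1. ld.MEM;add.ALU @i1/i2  | pair
2. beq.BR;xor.ALU @i3/i4  | pair
3. st.MEM @i5  | no-port MEM/MEM
4. st.MEM;and.ALU @i6/i7  | pair
5. xor.ALU @i8  | tail

ISSUED = 5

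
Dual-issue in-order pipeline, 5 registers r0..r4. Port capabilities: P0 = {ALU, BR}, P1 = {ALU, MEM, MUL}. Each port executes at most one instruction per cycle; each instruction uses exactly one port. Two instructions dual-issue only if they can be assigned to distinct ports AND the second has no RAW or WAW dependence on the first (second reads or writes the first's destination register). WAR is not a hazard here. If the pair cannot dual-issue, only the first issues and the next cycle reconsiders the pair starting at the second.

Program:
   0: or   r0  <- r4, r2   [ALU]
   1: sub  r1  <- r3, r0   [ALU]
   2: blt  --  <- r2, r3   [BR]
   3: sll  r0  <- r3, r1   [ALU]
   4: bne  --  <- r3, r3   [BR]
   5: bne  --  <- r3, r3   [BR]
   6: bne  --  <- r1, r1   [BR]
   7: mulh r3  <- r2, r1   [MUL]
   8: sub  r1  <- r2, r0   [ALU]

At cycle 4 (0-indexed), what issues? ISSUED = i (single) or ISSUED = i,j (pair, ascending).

[0] i0  or.ALU  -- RAW r0
[1] i1/i2  sub.ALU;blt.BR  -- 2-wide
[2] i3/i4  sll.ALU;bne.BR  -- 2-wide
[3] i5  bne.BR  -- no-port BR/BR
[4] i6/i7  bne.BR;mulh.MUL  -- 2-wide
[5] i8  sub.ALU  -- tail

ISSUED = 6,7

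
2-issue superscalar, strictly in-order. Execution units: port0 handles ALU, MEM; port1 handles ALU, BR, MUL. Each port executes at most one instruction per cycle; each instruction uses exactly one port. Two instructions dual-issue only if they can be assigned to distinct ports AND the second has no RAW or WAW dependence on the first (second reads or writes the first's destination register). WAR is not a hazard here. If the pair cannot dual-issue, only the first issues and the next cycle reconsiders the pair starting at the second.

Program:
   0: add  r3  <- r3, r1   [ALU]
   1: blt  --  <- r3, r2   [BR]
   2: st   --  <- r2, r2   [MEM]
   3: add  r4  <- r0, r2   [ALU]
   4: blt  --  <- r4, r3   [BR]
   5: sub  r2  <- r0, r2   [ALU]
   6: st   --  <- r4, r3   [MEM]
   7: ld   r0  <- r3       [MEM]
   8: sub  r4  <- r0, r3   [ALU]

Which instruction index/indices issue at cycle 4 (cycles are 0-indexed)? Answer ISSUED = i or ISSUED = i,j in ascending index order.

ISSUED = 6

0. add @i0  | RAW r3
1. blt/st @i1+i2  | 2-wide
2. add @i3  | RAW r4
3. blt/sub @i4+i5  | 2-wide
4. st @i6  | no-port MEM/MEM
5. ld @i7  | RAW r0
6. sub @i8  | tail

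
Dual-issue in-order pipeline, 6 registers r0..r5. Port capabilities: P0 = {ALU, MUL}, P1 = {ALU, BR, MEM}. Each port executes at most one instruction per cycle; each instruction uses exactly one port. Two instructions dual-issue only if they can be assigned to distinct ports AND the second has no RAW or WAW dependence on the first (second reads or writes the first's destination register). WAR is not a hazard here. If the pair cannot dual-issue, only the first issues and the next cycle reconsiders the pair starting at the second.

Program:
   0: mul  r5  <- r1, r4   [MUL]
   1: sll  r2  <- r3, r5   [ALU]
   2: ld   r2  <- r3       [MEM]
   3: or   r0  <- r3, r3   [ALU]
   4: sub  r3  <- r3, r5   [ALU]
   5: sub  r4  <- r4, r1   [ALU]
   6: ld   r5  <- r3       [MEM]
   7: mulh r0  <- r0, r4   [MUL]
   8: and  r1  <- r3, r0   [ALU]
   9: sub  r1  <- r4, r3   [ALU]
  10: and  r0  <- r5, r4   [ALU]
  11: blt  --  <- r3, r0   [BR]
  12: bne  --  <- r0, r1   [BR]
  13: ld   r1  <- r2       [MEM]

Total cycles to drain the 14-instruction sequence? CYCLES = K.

CYCLES = 10

[0] i0  mul  -- RAW r5
[1] i1  sll  -- WAW r2
[2] i2&i3  ld+or  -- 2-wide
[3] i4&i5  sub+sub  -- 2-wide
[4] i6&i7  ld+mulh  -- 2-wide
[5] i8  and  -- WAW r1
[6] i9&i10  sub+and  -- 2-wide
[7] i11  blt  -- no-port BR/BR
[8] i12  bne  -- no-port BR/MEM
[9] i13  ld  -- tail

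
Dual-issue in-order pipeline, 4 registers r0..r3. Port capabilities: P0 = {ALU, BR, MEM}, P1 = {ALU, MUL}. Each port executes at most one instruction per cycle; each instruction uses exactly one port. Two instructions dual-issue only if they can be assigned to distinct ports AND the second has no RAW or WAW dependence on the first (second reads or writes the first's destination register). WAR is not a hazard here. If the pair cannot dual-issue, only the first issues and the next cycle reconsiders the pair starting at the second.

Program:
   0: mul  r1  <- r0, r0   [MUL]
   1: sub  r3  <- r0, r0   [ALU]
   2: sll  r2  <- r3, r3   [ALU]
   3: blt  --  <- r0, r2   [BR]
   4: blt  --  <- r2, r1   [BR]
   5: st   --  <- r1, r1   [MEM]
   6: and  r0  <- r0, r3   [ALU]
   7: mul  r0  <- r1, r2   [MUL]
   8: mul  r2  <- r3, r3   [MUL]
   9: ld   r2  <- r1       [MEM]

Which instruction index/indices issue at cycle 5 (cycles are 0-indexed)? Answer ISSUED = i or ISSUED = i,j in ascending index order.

#0 head=0: mul.MUL;sub.ALU i0/i1 2-wide
#1 head=2: sll.ALU i2 RAW r2
#2 head=3: blt.BR i3 no-port BR/BR
#3 head=4: blt.BR i4 no-port BR/MEM
#4 head=5: st.MEM;and.ALU i5/i6 2-wide
#5 head=7: mul.MUL i7 no-port MUL/MUL
#6 head=8: mul.MUL i8 WAW r2
#7 head=9: ld.MEM i9 tail

ISSUED = 7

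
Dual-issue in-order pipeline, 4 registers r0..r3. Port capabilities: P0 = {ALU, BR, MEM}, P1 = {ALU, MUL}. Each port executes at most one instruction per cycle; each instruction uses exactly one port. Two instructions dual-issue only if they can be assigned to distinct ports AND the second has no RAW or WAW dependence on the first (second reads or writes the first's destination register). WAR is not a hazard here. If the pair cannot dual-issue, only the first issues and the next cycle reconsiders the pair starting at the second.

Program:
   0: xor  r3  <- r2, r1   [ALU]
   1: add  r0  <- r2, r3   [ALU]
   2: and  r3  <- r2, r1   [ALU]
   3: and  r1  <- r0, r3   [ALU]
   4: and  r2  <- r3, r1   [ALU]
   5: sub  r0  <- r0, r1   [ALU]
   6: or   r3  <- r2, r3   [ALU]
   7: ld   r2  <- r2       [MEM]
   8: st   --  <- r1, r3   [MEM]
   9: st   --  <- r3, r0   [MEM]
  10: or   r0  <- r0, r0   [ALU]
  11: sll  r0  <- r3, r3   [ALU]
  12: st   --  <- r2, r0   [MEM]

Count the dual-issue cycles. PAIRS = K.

PAIRS = 4

t=0 i0:xor.ALU ; RAW r3
t=1 i1&i2:add.ALU+and.ALU ; 2-wide
t=2 i3:and.ALU ; RAW r1
t=3 i4&i5:and.ALU+sub.ALU ; 2-wide
t=4 i6&i7:or.ALU+ld.MEM ; 2-wide
t=5 i8:st.MEM ; no-port MEM/MEM
t=6 i9&i10:st.MEM+or.ALU ; 2-wide
t=7 i11:sll.ALU ; RAW r0
t=8 i12:st.MEM ; tail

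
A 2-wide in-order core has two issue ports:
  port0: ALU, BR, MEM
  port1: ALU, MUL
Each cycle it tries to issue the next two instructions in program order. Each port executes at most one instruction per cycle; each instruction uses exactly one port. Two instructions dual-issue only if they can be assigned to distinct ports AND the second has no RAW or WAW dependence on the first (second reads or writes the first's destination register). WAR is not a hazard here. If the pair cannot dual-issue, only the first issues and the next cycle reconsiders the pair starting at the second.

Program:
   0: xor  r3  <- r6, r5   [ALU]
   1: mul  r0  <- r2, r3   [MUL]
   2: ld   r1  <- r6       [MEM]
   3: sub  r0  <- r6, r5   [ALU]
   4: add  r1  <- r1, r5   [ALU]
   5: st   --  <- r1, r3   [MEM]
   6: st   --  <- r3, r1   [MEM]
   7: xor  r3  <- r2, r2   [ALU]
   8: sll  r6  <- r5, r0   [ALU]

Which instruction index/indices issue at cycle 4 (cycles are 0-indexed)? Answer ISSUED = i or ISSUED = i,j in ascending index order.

c0: i0 xor.ALU  RAW r3
c1: i1,i2 mul.MUL ld.MEM  2-wide
c2: i3,i4 sub.ALU add.ALU  2-wide
c3: i5 st.MEM  no-port MEM/MEM
c4: i6,i7 st.MEM xor.ALU  2-wide
c5: i8 sll.ALU  tail

ISSUED = 6,7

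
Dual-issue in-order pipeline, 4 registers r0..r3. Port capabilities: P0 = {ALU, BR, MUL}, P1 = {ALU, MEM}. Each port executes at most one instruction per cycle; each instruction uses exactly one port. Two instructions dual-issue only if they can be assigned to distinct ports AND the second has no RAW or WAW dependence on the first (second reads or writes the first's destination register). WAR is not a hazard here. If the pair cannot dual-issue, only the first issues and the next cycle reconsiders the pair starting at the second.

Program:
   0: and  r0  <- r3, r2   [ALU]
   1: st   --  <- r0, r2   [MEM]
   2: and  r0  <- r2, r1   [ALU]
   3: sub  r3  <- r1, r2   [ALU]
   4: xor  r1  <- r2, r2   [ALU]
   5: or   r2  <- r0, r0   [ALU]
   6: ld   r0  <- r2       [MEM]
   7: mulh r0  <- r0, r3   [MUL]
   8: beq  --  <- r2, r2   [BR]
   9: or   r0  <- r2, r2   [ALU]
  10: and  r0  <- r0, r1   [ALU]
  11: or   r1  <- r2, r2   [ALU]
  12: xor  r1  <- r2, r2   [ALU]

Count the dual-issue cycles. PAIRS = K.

t=0 i0:and ; RAW r0
t=1 i1&i2:st+and ; dual
t=2 i3&i4:sub+xor ; dual
t=3 i5:or ; RAW r2
t=4 i6:ld ; RAW+WAW r0
t=5 i7:mulh ; no-port MUL/BR
t=6 i8&i9:beq+or ; dual
t=7 i10&i11:and+or ; dual
t=8 i12:xor ; tail

PAIRS = 4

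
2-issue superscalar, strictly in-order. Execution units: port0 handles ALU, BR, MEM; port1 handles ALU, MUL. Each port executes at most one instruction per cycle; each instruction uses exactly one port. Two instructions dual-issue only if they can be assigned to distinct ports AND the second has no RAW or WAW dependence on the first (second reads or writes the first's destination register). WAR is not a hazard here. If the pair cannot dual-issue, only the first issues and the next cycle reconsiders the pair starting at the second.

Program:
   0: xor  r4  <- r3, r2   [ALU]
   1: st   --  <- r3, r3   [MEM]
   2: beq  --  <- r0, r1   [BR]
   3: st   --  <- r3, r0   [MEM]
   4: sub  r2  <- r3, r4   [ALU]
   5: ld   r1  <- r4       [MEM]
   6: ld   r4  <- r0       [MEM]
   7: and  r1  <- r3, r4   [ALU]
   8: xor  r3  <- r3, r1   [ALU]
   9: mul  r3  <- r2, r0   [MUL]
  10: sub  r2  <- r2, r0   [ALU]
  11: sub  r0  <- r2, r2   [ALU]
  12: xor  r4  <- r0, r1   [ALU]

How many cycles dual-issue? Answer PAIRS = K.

PAIRS = 3

#0 head=0: xor.ALU+st.MEM i0/i1 2-wide
#1 head=2: beq.BR i2 no-port BR/MEM
#2 head=3: st.MEM+sub.ALU i3/i4 2-wide
#3 head=5: ld.MEM i5 no-port MEM/MEM
#4 head=6: ld.MEM i6 RAW r4
#5 head=7: and.ALU i7 RAW r1
#6 head=8: xor.ALU i8 WAW r3
#7 head=9: mul.MUL+sub.ALU i9/i10 2-wide
#8 head=11: sub.ALU i11 RAW r0
#9 head=12: xor.ALU i12 tail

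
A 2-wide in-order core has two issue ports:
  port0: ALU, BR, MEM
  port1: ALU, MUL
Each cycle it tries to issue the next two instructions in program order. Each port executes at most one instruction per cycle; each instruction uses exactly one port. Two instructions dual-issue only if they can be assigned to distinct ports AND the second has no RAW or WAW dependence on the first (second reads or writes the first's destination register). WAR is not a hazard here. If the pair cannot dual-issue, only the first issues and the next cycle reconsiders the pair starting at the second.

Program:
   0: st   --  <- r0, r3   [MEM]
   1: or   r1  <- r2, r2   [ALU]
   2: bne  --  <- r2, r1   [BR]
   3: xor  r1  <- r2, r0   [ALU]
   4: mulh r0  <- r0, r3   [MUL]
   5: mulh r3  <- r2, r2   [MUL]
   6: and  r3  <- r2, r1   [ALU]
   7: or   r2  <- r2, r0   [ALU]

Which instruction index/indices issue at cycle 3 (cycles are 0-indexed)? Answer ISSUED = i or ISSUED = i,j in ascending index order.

ISSUED = 5

[0] i0+i1  st/or  -- 2-wide
[1] i2+i3  bne/xor  -- 2-wide
[2] i4  mulh  -- no-port MUL/MUL
[3] i5  mulh  -- WAW r3
[4] i6+i7  and/or  -- 2-wide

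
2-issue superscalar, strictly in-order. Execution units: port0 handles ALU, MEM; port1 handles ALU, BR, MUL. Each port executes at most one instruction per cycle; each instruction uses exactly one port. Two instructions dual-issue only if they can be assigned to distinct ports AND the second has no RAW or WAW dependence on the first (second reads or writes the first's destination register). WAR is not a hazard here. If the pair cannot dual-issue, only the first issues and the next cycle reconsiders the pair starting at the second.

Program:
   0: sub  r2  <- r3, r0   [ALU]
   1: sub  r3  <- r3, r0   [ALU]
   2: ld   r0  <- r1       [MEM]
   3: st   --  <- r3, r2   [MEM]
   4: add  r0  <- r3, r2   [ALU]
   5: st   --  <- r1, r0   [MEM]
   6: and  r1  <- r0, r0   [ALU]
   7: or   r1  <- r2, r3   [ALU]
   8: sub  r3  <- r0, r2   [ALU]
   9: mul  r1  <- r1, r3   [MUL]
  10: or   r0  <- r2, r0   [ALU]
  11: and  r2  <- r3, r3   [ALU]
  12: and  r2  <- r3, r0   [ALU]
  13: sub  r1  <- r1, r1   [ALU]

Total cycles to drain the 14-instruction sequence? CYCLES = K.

t=0 i0&i1:sub.ALU sub.ALU ; dual
t=1 i2:ld.MEM ; no-port MEM/MEM
t=2 i3&i4:st.MEM add.ALU ; dual
t=3 i5&i6:st.MEM and.ALU ; dual
t=4 i7&i8:or.ALU sub.ALU ; dual
t=5 i9&i10:mul.MUL or.ALU ; dual
t=6 i11:and.ALU ; WAW r2
t=7 i12&i13:and.ALU sub.ALU ; dual

CYCLES = 8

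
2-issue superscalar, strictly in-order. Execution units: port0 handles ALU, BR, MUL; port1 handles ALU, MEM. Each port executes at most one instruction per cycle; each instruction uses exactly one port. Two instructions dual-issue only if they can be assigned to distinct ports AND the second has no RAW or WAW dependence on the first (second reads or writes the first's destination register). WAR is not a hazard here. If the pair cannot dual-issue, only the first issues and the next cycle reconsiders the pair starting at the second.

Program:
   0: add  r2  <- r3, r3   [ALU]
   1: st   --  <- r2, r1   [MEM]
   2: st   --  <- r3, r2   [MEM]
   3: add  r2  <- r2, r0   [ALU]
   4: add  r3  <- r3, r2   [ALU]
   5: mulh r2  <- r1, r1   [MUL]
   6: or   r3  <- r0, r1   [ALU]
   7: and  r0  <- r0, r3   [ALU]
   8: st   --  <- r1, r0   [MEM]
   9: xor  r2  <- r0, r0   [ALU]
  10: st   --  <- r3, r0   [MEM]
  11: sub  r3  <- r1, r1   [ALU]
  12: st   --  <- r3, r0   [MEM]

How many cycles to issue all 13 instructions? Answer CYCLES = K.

CYCLES = 9

[0] i0  add  -- RAW r2
[1] i1  st  -- no-port MEM/MEM
[2] i2,i3  st;add  -- 2-wide
[3] i4,i5  add;mulh  -- 2-wide
[4] i6  or  -- RAW r3
[5] i7  and  -- RAW r0
[6] i8,i9  st;xor  -- 2-wide
[7] i10,i11  st;sub  -- 2-wide
[8] i12  st  -- tail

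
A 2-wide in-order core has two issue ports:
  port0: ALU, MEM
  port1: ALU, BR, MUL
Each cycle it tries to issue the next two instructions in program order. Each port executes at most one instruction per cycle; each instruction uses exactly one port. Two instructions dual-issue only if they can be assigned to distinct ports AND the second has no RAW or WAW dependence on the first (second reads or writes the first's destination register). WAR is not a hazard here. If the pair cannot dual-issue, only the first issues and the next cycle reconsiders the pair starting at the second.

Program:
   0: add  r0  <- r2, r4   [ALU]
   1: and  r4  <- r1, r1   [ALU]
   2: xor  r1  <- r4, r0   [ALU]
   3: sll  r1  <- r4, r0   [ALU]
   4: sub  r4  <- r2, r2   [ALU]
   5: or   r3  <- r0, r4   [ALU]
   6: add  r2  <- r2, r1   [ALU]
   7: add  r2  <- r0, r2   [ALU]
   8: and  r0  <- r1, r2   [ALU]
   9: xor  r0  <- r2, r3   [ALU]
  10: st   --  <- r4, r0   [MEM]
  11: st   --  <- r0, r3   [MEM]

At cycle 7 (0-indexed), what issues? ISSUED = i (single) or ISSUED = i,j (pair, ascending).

ISSUED = 10

t=0 i0/i1:add;and ; pair
t=1 i2:xor ; WAW r1
t=2 i3/i4:sll;sub ; pair
t=3 i5/i6:or;add ; pair
t=4 i7:add ; RAW r2
t=5 i8:and ; WAW r0
t=6 i9:xor ; RAW r0
t=7 i10:st ; no-port MEM/MEM
t=8 i11:st ; tail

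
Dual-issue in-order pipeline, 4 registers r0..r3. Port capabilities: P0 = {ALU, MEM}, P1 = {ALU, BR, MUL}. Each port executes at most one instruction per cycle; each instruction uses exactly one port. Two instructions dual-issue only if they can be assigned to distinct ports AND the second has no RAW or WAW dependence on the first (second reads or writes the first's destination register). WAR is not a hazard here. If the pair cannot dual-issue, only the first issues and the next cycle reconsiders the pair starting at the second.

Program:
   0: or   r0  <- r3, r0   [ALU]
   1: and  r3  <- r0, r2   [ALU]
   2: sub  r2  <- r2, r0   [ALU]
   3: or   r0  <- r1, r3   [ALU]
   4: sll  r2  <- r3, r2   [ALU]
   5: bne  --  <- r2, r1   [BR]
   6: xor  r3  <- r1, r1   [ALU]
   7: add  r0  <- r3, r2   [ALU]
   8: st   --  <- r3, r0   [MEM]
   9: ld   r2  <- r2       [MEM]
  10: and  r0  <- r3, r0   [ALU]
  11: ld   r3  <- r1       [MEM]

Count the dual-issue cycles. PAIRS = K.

PAIRS = 4

[0] i0  or.ALU  -- RAW r0
[1] i1+i2  and.ALU/sub.ALU  -- 2-wide
[2] i3+i4  or.ALU/sll.ALU  -- 2-wide
[3] i5+i6  bne.BR/xor.ALU  -- 2-wide
[4] i7  add.ALU  -- RAW r0
[5] i8  st.MEM  -- no-port MEM/MEM
[6] i9+i10  ld.MEM/and.ALU  -- 2-wide
[7] i11  ld.MEM  -- tail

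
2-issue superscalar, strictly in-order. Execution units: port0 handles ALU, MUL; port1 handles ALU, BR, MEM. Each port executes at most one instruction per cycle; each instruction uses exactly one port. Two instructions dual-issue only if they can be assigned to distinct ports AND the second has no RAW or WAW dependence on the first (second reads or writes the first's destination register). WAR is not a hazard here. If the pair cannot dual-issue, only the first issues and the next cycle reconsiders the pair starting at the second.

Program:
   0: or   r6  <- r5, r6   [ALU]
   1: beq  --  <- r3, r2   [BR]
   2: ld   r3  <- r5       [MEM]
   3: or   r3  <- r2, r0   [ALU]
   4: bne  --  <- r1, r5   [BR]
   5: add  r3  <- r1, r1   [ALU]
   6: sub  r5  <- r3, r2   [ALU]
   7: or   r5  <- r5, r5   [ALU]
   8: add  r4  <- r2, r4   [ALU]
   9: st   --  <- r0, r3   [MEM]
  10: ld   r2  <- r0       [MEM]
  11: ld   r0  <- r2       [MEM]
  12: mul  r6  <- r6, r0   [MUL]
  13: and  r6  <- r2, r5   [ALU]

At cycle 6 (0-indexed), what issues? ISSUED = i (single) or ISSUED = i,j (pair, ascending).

0. or/beq @i0,i1  | 2-wide
1. ld @i2  | WAW r3
2. or/bne @i3,i4  | 2-wide
3. add @i5  | RAW r3
4. sub @i6  | RAW+WAW r5
5. or/add @i7,i8  | 2-wide
6. st @i9  | no-port MEM/MEM
7. ld @i10  | no-port MEM/MEM
8. ld @i11  | RAW r0
9. mul @i12  | WAW r6
10. and @i13  | tail

ISSUED = 9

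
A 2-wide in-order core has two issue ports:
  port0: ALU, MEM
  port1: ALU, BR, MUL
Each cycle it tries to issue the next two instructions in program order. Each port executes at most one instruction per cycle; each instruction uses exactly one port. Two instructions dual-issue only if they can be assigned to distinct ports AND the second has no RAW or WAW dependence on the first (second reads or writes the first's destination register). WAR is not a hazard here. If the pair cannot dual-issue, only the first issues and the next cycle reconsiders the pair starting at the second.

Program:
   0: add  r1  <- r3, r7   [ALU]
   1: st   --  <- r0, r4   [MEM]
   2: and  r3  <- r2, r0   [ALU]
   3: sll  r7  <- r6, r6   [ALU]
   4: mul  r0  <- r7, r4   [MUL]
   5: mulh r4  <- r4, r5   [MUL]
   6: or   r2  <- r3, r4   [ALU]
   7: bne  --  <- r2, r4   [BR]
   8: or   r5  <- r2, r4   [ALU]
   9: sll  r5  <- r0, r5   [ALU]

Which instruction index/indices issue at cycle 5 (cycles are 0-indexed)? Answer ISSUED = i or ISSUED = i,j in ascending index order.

  cy0 -> i0&i1 (add.ALU st.MEM) pair
  cy1 -> i2&i3 (and.ALU sll.ALU) pair
  cy2 -> i4 (mul.MUL) no-port MUL/MUL
  cy3 -> i5 (mulh.MUL) RAW r4
  cy4 -> i6 (or.ALU) RAW r2
  cy5 -> i7&i8 (bne.BR or.ALU) pair
  cy6 -> i9 (sll.ALU) tail

ISSUED = 7,8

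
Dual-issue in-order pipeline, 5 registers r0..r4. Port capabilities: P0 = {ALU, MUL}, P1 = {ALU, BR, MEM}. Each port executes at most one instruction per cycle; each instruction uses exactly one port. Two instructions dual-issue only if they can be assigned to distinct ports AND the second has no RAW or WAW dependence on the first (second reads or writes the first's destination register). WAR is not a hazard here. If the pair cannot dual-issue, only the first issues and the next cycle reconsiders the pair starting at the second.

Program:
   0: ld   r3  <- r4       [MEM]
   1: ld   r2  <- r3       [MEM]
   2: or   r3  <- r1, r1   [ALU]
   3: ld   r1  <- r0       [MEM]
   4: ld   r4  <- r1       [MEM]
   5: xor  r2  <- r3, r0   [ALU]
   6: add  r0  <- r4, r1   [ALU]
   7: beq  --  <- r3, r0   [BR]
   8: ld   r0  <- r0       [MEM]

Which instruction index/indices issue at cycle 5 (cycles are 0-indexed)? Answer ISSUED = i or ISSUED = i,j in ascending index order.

ISSUED = 7

0. ld.MEM @i0  | no-port MEM/MEM
1. ld.MEM;or.ALU @i1&i2  | pair
2. ld.MEM @i3  | no-port MEM/MEM
3. ld.MEM;xor.ALU @i4&i5  | pair
4. add.ALU @i6  | RAW r0
5. beq.BR @i7  | no-port BR/MEM
6. ld.MEM @i8  | tail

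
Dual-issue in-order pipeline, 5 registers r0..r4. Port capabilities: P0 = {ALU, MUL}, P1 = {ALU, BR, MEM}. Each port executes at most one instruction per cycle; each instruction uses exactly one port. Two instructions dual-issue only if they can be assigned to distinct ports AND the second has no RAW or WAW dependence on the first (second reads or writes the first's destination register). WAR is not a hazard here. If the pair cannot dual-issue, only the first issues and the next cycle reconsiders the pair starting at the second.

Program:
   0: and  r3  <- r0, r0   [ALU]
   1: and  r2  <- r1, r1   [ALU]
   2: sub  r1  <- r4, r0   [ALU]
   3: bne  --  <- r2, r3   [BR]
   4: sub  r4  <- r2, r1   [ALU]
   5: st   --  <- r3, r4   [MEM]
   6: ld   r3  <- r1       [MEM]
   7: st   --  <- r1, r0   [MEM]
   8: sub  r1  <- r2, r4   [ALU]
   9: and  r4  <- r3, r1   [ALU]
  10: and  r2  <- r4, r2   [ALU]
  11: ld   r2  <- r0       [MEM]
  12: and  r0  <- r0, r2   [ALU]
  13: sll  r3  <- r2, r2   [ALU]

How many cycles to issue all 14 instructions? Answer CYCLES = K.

#0 head=0: and.ALU;and.ALU i0,i1 2-wide
#1 head=2: sub.ALU;bne.BR i2,i3 2-wide
#2 head=4: sub.ALU i4 RAW r4
#3 head=5: st.MEM i5 no-port MEM/MEM
#4 head=6: ld.MEM i6 no-port MEM/MEM
#5 head=7: st.MEM;sub.ALU i7,i8 2-wide
#6 head=9: and.ALU i9 RAW r4
#7 head=10: and.ALU i10 WAW r2
#8 head=11: ld.MEM i11 RAW r2
#9 head=12: and.ALU;sll.ALU i12,i13 2-wide

CYCLES = 10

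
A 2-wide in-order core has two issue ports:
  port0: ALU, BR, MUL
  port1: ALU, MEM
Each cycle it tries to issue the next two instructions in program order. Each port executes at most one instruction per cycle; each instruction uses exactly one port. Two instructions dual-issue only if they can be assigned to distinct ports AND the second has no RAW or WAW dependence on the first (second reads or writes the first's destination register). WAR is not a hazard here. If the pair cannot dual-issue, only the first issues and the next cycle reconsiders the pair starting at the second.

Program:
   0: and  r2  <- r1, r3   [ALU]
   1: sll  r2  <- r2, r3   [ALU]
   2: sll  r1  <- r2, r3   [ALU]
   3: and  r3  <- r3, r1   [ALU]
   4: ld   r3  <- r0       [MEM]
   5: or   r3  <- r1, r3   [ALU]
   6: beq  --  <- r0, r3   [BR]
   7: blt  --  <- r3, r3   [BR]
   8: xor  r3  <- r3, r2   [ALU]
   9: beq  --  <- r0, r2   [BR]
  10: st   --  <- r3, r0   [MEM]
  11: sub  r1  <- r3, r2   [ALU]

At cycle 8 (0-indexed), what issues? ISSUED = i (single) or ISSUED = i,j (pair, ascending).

ISSUED = 9,10

t=0 i0:and.ALU ; RAW+WAW r2
t=1 i1:sll.ALU ; RAW r2
t=2 i2:sll.ALU ; RAW r1
t=3 i3:and.ALU ; WAW r3
t=4 i4:ld.MEM ; RAW+WAW r3
t=5 i5:or.ALU ; RAW r3
t=6 i6:beq.BR ; no-port BR/BR
t=7 i7/i8:blt.BR/xor.ALU ; 2-wide
t=8 i9/i10:beq.BR/st.MEM ; 2-wide
t=9 i11:sub.ALU ; tail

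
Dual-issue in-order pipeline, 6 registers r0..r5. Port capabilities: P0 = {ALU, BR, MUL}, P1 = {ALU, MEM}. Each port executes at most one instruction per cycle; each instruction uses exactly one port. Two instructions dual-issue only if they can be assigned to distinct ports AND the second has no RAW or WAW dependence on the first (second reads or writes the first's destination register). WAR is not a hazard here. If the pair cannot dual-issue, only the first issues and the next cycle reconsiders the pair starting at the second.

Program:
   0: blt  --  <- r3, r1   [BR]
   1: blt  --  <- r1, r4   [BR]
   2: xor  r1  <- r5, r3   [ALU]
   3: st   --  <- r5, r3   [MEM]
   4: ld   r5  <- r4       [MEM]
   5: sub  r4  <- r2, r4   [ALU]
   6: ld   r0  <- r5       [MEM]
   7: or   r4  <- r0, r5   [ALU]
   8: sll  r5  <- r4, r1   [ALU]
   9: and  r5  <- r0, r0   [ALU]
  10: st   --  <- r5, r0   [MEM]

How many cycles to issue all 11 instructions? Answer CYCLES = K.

CYCLES = 9

[0] i0  blt.BR  -- no-port BR/BR
[1] i1+i2  blt.BR/xor.ALU  -- pair
[2] i3  st.MEM  -- no-port MEM/MEM
[3] i4+i5  ld.MEM/sub.ALU  -- pair
[4] i6  ld.MEM  -- RAW r0
[5] i7  or.ALU  -- RAW r4
[6] i8  sll.ALU  -- WAW r5
[7] i9  and.ALU  -- RAW r5
[8] i10  st.MEM  -- tail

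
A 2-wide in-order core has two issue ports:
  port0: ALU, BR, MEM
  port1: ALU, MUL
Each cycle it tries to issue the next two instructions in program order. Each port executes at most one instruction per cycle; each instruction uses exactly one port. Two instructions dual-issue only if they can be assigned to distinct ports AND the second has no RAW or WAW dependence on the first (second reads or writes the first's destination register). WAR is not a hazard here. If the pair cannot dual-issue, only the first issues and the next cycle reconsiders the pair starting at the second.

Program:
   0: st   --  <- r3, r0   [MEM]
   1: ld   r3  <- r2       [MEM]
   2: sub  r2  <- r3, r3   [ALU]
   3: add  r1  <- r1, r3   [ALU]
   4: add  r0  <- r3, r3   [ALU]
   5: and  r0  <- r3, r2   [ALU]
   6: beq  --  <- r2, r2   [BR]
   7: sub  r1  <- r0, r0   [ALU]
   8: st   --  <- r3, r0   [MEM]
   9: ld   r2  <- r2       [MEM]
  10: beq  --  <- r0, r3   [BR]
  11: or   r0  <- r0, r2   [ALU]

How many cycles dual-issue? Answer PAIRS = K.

[0] i0  st.MEM  -- no-port MEM/MEM
[1] i1  ld.MEM  -- RAW r3
[2] i2&i3  sub.ALU/add.ALU  -- pair
[3] i4  add.ALU  -- WAW r0
[4] i5&i6  and.ALU/beq.BR  -- pair
[5] i7&i8  sub.ALU/st.MEM  -- pair
[6] i9  ld.MEM  -- no-port MEM/BR
[7] i10&i11  beq.BR/or.ALU  -- pair

PAIRS = 4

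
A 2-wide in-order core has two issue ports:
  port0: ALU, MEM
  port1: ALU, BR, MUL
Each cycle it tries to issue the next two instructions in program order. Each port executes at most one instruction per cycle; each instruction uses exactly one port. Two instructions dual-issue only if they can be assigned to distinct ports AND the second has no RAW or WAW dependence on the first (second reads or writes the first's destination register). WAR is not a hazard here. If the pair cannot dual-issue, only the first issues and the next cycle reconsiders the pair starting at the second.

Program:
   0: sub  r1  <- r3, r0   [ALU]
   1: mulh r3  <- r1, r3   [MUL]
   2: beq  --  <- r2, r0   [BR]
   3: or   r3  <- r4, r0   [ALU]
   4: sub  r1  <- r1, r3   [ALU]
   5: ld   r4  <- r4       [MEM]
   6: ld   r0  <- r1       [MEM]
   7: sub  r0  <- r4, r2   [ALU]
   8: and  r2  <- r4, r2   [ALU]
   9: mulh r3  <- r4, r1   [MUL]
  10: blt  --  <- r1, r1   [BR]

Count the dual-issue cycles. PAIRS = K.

#0 head=0: sub i0 RAW r1
#1 head=1: mulh i1 no-port MUL/BR
#2 head=2: beq or i2&i3 2-wide
#3 head=4: sub ld i4&i5 2-wide
#4 head=6: ld i6 WAW r0
#5 head=7: sub and i7&i8 2-wide
#6 head=9: mulh i9 no-port MUL/BR
#7 head=10: blt i10 tail

PAIRS = 3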